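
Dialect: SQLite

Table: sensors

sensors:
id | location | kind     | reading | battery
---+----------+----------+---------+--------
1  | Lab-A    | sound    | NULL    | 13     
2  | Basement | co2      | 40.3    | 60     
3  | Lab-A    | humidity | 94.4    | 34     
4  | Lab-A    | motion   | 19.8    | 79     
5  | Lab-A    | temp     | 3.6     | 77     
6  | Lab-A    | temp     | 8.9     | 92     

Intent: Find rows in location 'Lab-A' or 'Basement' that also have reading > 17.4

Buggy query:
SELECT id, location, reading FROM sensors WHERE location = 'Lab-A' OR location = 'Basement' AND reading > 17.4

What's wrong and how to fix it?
Bug: Without parentheses, AND is evaluated before OR, so the reading filter only applies to the 'Basement' branch

Fix: Add parentheses around the OR so the AND applies to both alternatives

Corrected query:
SELECT id, location, reading FROM sensors WHERE (location = 'Lab-A' OR location = 'Basement') AND reading > 17.4

Result:
id | location | reading
---+----------+--------
2  | Basement | 40.3   
3  | Lab-A    | 94.4   
4  | Lab-A    | 19.8   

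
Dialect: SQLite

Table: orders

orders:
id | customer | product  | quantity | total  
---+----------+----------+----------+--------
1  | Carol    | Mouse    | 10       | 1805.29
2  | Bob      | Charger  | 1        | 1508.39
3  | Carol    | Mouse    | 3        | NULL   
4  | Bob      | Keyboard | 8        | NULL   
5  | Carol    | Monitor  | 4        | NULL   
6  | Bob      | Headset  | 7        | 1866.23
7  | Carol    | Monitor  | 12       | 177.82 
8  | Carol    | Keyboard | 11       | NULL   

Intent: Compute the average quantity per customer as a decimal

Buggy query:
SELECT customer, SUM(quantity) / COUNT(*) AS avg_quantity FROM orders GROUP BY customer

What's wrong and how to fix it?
Bug: Both operands are integers, so '/' performs integer division and truncates

Fix: Cast one side to REAL so the division keeps the fractional part

Corrected query:
SELECT customer, SUM(quantity) * 1.0 / COUNT(*) AS avg_quantity FROM orders GROUP BY customer

Result:
customer | avg_quantity
---------+-------------
Bob      | 5.333333    
Carol    | 8           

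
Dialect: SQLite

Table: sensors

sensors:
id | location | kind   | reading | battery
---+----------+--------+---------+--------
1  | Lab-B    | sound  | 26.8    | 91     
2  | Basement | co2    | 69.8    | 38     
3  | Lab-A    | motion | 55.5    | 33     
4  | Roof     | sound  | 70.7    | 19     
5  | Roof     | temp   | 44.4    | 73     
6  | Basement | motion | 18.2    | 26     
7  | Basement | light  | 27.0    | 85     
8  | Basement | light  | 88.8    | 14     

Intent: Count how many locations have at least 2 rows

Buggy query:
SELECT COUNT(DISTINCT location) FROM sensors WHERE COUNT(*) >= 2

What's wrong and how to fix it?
Bug: COUNT(*) cannot appear in WHERE; the per-group count doesn't exist yet

Fix: Use a subquery that GROUPs and filters with HAVING, then count its rows

Corrected query:
SELECT COUNT(*) FROM (SELECT location FROM sensors GROUP BY location HAVING COUNT(*) >= 2)

Result:
COUNT(*)
--------
2       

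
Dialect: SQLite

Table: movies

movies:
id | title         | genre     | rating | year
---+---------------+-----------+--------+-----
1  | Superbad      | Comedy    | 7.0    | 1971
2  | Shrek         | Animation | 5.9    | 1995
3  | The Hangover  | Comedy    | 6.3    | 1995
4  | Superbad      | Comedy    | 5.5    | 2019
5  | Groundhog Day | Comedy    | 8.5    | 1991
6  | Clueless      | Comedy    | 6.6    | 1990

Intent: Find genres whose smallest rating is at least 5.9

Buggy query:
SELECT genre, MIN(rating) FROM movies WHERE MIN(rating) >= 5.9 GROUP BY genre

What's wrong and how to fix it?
Bug: MIN() in WHERE is a misuse of aggregate

Fix: Replace WHERE with HAVING after the GROUP BY

Corrected query:
SELECT genre, MIN(rating) FROM movies GROUP BY genre HAVING MIN(rating) >= 5.9

Result:
genre     | MIN(rating)
----------+------------
Animation | 5.9        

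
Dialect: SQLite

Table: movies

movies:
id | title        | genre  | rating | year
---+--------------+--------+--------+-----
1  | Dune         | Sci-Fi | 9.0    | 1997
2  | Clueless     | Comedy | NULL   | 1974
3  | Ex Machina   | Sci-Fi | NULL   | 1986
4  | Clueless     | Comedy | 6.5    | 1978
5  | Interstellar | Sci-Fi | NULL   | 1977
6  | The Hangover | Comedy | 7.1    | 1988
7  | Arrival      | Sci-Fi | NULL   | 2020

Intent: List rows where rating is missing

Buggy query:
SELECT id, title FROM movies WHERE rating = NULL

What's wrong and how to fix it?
Bug: Comparing to NULL with '=' never matches; NULL = NULL is unknown, not true

Fix: Use IS NULL to test for NULL

Corrected query:
SELECT id, title FROM movies WHERE rating IS NULL

Result:
id | title       
---+-------------
2  | Clueless    
3  | Ex Machina  
5  | Interstellar
7  | Arrival     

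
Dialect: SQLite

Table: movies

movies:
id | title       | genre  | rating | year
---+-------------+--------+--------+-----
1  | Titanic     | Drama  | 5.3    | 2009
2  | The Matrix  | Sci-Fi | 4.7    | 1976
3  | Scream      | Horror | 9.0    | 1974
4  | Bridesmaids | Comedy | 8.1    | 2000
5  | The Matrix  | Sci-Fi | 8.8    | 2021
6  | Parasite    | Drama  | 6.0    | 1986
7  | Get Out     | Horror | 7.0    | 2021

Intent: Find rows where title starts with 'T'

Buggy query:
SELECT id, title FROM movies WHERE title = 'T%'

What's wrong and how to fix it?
Bug: Wildcards only work with LIKE; '=' treats '%' as a literal character

Fix: Use LIKE for wildcard pattern matching

Corrected query:
SELECT id, title FROM movies WHERE title LIKE 'T%'

Result:
id | title     
---+-----------
1  | Titanic   
2  | The Matrix
5  | The Matrix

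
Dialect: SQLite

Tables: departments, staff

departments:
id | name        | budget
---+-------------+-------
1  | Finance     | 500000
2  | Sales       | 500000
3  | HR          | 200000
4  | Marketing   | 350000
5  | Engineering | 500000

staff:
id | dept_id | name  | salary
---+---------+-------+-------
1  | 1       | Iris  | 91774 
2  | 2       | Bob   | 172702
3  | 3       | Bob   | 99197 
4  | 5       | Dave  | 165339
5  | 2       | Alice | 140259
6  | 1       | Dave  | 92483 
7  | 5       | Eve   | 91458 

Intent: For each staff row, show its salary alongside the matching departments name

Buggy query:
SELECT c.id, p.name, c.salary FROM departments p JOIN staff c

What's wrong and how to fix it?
Bug: JOIN with no ON clause produces a cartesian product; every staff row pairs with every departments row

Fix: Specify the join condition linking the foreign key to the parent id

Corrected query:
SELECT c.id, p.name, c.salary FROM departments p JOIN staff c ON c.dept_id = p.id

Result:
id | name        | salary
---+-------------+-------
1  | Finance     | 91774 
2  | Sales       | 172702
3  | HR          | 99197 
4  | Engineering | 165339
5  | Sales       | 140259
6  | Finance     | 92483 
7  | Engineering | 91458 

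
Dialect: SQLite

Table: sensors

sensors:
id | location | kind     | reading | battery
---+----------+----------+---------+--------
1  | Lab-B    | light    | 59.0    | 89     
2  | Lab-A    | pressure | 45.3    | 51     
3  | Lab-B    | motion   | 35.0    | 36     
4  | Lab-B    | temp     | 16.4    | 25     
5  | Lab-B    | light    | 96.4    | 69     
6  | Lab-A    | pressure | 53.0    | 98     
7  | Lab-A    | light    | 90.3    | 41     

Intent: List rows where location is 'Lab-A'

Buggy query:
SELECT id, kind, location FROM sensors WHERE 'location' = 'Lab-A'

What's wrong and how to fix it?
Bug: 'location' in single quotes is a string literal, not the column; the comparison is literal-vs-literal and never true

Fix: Reference the column as location without single quotes

Corrected query:
SELECT id, kind, location FROM sensors WHERE location = 'Lab-A'

Result:
id | kind     | location
---+----------+---------
2  | pressure | Lab-A   
6  | pressure | Lab-A   
7  | light    | Lab-A   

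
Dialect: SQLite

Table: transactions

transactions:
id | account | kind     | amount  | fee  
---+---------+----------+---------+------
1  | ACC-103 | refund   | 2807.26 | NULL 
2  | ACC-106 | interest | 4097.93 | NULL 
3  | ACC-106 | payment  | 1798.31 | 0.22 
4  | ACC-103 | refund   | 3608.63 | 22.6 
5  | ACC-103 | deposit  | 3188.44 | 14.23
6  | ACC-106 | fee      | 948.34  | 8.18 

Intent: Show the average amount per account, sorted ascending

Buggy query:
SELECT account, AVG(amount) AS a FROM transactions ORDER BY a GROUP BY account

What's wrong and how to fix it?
Bug: GROUP BY must precede ORDER BY

Fix: Move ORDER BY to the end, after GROUP BY

Corrected query:
SELECT account, AVG(amount) AS a FROM transactions GROUP BY account ORDER BY a

Result:
account | a          
--------+------------
ACC-106 | 2281.526667
ACC-103 | 3201.443333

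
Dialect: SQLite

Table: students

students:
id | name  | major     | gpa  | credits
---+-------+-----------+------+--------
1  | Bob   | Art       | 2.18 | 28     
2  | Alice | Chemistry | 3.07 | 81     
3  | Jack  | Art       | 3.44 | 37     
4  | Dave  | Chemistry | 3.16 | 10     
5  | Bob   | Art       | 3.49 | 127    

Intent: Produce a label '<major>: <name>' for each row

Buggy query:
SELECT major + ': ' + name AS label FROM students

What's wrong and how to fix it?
Bug: '+' is numeric addition; on text columns SQLite converts them to 0 instead of concatenating

Fix: Use the || operator for string concatenation

Corrected query:
SELECT major || ': ' || name AS label FROM students

Result:
label           
----------------
Art: Bob        
Chemistry: Alice
Art: Jack       
Chemistry: Dave 
Art: Bob        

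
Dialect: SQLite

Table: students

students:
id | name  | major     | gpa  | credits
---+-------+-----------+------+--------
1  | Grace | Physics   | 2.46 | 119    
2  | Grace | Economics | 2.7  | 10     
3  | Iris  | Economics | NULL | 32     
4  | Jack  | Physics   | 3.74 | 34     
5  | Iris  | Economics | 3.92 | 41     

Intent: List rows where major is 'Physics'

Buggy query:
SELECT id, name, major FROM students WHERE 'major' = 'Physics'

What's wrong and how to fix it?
Bug: 'major' in single quotes is a string literal, not the column; the comparison is literal-vs-literal and never true

Fix: Reference the column as major without single quotes

Corrected query:
SELECT id, name, major FROM students WHERE major = 'Physics'

Result:
id | name  | major  
---+-------+--------
1  | Grace | Physics
4  | Jack  | Physics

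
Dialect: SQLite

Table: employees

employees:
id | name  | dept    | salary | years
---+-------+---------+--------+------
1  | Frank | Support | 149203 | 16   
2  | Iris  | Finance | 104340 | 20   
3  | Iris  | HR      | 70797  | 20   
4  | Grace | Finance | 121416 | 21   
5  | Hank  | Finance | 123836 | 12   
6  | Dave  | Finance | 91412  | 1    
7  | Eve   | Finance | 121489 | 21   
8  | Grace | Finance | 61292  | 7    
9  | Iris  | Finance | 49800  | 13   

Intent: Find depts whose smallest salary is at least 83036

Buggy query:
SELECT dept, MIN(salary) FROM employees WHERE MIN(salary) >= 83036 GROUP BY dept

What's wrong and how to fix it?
Bug: MIN() in WHERE is a misuse of aggregate

Fix: Use HAVING for the per-group MIN condition

Corrected query:
SELECT dept, MIN(salary) FROM employees GROUP BY dept HAVING MIN(salary) >= 83036

Result:
dept    | MIN(salary)
--------+------------
Support | 149203     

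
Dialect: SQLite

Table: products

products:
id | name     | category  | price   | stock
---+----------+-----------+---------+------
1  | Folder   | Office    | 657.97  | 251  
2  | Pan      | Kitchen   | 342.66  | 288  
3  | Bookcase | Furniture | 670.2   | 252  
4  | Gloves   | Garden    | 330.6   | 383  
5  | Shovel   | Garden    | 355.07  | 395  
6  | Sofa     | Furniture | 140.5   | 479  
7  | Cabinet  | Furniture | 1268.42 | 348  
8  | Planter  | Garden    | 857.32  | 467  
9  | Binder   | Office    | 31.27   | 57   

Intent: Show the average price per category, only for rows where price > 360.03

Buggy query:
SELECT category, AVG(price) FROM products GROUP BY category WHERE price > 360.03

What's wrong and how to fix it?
Bug: Row-level WHERE must come before GROUP BY in the clause order

Fix: Place WHERE between FROM and GROUP BY

Corrected query:
SELECT category, AVG(price) FROM products WHERE price > 360.03 GROUP BY category

Result:
category  | AVG(price)
----------+-----------
Furniture | 969.31    
Garden    | 857.32    
Office    | 657.97    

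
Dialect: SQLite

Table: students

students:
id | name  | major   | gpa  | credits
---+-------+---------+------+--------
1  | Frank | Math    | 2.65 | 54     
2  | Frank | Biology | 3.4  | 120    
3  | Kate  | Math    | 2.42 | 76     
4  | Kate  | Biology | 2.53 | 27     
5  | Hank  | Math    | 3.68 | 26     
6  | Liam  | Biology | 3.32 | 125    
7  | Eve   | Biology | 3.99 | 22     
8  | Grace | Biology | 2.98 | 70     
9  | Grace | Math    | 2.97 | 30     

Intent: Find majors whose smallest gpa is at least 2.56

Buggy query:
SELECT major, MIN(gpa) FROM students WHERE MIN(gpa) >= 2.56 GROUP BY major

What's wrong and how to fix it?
Bug: MIN() in WHERE is a misuse of aggregate

Fix: Use HAVING for the per-group MIN condition

Corrected query:
SELECT major, MIN(gpa) FROM students GROUP BY major HAVING MIN(gpa) >= 2.56

Result:
(no rows)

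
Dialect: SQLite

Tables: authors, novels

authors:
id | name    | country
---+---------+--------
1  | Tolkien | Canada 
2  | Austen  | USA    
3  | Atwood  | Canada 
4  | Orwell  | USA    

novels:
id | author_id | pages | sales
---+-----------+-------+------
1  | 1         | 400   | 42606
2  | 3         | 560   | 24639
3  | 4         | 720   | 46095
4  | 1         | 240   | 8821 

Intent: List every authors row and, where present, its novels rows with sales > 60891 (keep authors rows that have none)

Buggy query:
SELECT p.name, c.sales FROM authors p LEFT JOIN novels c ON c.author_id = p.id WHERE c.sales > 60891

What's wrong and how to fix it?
Bug: Filtering c.sales in WHERE discards the NULL rows produced by LEFT JOIN, turning it into an inner join

Fix: Put 'c.sales > 60891' in the JOIN's ON clause instead of WHERE

Corrected query:
SELECT p.name, c.sales FROM authors p LEFT JOIN novels c ON c.author_id = p.id AND c.sales > 60891

Result:
name    | sales
--------+------
Tolkien | NULL 
Austen  | NULL 
Atwood  | NULL 
Orwell  | NULL 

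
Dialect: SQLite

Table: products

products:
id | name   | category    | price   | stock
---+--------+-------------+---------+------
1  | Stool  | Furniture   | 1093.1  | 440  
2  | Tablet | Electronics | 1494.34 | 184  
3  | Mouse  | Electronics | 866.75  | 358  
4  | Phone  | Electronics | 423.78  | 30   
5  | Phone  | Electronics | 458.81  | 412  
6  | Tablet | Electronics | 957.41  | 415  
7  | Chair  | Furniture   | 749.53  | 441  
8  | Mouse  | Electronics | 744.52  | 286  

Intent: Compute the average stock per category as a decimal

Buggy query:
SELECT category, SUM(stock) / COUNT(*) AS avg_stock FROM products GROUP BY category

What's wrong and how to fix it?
Bug: Both operands are integers, so '/' performs integer division and truncates

Fix: Multiply by 1.0 (or CAST to REAL) to force floating-point division

Corrected query:
SELECT category, SUM(stock) * 1.0 / COUNT(*) AS avg_stock FROM products GROUP BY category

Result:
category    | avg_stock 
------------+-----------
Electronics | 280.833333
Furniture   | 440.5     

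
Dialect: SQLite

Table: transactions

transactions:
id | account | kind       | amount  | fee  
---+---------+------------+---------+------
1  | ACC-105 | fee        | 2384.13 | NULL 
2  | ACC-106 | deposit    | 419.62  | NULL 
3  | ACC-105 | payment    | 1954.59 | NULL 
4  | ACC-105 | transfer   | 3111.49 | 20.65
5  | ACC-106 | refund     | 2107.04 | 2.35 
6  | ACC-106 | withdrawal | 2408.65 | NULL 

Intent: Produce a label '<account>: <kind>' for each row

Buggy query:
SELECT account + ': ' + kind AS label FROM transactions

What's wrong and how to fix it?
Bug: '+' is numeric addition; on text columns SQLite converts them to 0 instead of concatenating

Fix: Replace + with || to concatenate text

Corrected query:
SELECT account || ': ' || kind AS label FROM transactions

Result:
label              
-------------------
ACC-105: fee       
ACC-106: deposit   
ACC-105: payment   
ACC-105: transfer  
ACC-106: refund    
ACC-106: withdrawal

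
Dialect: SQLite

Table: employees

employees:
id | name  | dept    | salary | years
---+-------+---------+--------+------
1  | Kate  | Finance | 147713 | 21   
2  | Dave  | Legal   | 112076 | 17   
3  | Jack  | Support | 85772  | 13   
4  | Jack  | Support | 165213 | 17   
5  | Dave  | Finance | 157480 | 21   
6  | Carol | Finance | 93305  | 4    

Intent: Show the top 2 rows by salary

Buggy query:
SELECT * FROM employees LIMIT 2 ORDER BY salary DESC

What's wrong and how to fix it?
Bug: LIMIT must come after ORDER BY

Fix: Sort with ORDER BY, then apply LIMIT

Corrected query:
SELECT * FROM employees ORDER BY salary DESC LIMIT 2

Result:
id | name | dept    | salary | years
---+------+---------+--------+------
4  | Jack | Support | 165213 | 17   
5  | Dave | Finance | 157480 | 21   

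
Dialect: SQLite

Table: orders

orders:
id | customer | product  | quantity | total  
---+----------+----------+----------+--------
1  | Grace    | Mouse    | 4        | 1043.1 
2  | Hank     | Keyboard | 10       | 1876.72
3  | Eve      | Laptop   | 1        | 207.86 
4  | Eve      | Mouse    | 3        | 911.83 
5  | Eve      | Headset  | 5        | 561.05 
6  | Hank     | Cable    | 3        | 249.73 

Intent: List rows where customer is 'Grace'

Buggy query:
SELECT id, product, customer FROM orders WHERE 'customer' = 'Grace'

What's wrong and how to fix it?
Bug: 'customer' in single quotes is a string literal, not the column; the comparison is literal-vs-literal and never true

Fix: Remove the quotes around the column name (or use double quotes for an identifier)

Corrected query:
SELECT id, product, customer FROM orders WHERE customer = 'Grace'

Result:
id | product | customer
---+---------+---------
1  | Mouse   | Grace   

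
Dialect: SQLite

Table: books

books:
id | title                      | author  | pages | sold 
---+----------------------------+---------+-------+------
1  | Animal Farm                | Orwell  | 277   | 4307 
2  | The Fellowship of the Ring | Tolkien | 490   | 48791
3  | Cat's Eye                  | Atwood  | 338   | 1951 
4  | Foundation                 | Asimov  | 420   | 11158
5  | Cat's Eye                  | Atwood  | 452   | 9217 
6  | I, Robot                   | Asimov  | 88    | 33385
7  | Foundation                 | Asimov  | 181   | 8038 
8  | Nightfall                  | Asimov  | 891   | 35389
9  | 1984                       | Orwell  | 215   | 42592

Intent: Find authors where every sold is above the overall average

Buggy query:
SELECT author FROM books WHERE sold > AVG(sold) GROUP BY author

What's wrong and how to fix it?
Bug: WHERE evaluates per row before aggregation, so AVG() is unavailable

Fix: Compute the overall average in a scalar subquery and compare each group's MIN against it in HAVING

Corrected query:
SELECT author FROM books GROUP BY author HAVING MIN(sold) > (SELECT AVG(sold) FROM books)

Result:
author 
-------
Tolkien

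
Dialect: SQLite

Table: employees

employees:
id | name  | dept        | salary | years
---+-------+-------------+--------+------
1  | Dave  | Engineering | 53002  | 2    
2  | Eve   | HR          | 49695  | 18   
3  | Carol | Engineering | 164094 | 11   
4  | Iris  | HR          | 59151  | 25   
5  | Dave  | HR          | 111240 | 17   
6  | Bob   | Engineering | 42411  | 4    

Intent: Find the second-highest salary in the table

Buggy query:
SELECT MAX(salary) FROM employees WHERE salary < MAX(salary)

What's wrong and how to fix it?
Bug: MAX(salary) on the right of the comparison is an aggregate-in-WHERE error

Fix: Compute the overall MAX in a subquery, then take MAX of rows below it

Corrected query:
SELECT MAX(salary) FROM employees WHERE salary < (SELECT MAX(salary) FROM employees)

Result:
MAX(salary)
-----------
111240     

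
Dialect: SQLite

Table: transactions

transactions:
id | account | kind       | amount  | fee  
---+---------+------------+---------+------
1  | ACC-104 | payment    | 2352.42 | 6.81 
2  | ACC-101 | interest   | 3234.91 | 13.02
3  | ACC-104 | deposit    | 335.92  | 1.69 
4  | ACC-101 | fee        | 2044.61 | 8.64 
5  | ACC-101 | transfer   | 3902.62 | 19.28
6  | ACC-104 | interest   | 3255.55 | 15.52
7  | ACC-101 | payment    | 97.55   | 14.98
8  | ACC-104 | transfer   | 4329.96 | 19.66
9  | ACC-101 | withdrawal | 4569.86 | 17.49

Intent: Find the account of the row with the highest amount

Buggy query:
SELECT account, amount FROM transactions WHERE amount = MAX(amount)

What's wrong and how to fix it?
Bug: WHERE is evaluated per row; an aggregate over the whole table isn't defined there

Fix: Use a subquery: WHERE amount = (SELECT MAX(amount) FROM transactions)

Corrected query:
SELECT account, amount FROM transactions WHERE amount = (SELECT MAX(amount) FROM transactions)

Result:
account | amount 
--------+--------
ACC-101 | 4569.86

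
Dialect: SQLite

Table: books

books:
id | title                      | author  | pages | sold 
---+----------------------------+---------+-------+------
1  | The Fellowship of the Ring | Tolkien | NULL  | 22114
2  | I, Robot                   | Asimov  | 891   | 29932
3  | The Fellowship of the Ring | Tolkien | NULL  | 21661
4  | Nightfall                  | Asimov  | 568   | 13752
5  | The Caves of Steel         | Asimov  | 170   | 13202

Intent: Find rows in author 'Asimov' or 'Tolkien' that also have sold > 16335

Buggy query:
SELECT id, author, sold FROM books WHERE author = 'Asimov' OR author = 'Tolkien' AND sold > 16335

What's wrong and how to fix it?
Bug: Without parentheses, AND is evaluated before OR, so the sold filter only applies to the 'Tolkien' branch

Fix: Add parentheses around the OR so the AND applies to both alternatives

Corrected query:
SELECT id, author, sold FROM books WHERE (author = 'Asimov' OR author = 'Tolkien') AND sold > 16335

Result:
id | author  | sold 
---+---------+------
1  | Tolkien | 22114
2  | Asimov  | 29932
3  | Tolkien | 21661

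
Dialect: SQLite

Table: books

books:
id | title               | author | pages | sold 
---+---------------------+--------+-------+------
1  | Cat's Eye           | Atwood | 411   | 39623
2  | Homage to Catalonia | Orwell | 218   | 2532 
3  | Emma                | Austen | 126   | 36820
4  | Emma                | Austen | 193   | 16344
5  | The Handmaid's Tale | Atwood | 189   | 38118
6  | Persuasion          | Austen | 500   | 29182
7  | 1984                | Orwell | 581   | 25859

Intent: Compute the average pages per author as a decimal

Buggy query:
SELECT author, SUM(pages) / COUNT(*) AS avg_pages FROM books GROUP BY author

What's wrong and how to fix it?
Bug: Both operands are integers, so '/' performs integer division and truncates

Fix: Multiply by 1.0 (or CAST to REAL) to force floating-point division

Corrected query:
SELECT author, SUM(pages) * 1.0 / COUNT(*) AS avg_pages FROM books GROUP BY author

Result:
author | avg_pages
-------+----------
Atwood | 300      
Austen | 273      
Orwell | 399.5    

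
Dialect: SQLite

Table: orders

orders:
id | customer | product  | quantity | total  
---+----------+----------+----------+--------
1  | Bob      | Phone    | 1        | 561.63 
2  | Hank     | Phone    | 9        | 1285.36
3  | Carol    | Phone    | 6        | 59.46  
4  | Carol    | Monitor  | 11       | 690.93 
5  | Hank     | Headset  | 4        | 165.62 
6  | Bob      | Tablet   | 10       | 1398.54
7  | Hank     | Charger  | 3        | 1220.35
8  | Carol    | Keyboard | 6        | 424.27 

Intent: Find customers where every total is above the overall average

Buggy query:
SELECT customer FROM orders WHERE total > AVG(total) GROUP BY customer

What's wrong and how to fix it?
Bug: WHERE evaluates per row before aggregation, so AVG() is unavailable

Fix: Use a subquery for AVG and a HAVING MIN(...) filter so the condition holds for every row in the group

Corrected query:
SELECT customer FROM orders GROUP BY customer HAVING MIN(total) > (SELECT AVG(total) FROM orders)

Result:
(no rows)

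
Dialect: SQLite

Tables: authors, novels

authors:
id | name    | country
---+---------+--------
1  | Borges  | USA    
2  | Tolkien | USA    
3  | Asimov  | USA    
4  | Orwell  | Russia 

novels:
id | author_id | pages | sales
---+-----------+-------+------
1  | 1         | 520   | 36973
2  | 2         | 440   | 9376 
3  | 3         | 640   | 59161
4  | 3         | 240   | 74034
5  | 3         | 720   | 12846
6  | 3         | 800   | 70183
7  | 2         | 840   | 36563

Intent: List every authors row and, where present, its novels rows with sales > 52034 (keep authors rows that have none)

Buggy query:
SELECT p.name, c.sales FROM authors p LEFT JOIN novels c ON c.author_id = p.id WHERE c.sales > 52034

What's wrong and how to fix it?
Bug: Filtering c.sales in WHERE discards the NULL rows produced by LEFT JOIN, turning it into an inner join

Fix: Move the right-table condition into the ON clause so unmatched parents are kept

Corrected query:
SELECT p.name, c.sales FROM authors p LEFT JOIN novels c ON c.author_id = p.id AND c.sales > 52034

Result:
name    | sales
--------+------
Borges  | NULL 
Tolkien | NULL 
Asimov  | 59161
Asimov  | 70183
Asimov  | 74034
Orwell  | NULL 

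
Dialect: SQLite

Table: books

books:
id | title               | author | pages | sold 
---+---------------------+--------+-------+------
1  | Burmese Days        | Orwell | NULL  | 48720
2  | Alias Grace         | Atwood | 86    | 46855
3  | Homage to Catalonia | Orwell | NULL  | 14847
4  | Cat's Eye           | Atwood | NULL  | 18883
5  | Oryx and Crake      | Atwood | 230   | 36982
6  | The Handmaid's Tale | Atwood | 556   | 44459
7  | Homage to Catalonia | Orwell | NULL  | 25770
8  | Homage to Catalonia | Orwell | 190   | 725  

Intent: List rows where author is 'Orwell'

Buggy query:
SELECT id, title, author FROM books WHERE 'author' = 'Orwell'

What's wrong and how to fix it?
Bug: Single quotes denote string literals in SQL; the column name is being compared as a constant string

Fix: Remove the quotes around the column name (or use double quotes for an identifier)

Corrected query:
SELECT id, title, author FROM books WHERE author = 'Orwell'

Result:
id | title               | author
---+---------------------+-------
1  | Burmese Days        | Orwell
3  | Homage to Catalonia | Orwell
7  | Homage to Catalonia | Orwell
8  | Homage to Catalonia | Orwell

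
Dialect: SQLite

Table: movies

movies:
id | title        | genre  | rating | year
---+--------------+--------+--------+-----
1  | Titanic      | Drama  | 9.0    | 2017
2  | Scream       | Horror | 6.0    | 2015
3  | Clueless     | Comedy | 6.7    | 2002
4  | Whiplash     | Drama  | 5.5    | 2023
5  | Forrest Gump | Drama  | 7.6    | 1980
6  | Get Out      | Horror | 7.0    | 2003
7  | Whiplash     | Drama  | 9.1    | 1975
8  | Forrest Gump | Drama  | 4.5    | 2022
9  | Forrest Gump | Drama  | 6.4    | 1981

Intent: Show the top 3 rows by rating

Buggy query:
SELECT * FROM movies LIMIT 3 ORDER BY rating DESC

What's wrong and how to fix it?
Bug: ORDER BY cannot follow LIMIT; LIMIT is the final clause

Fix: Swap the clauses: ORDER BY first, then LIMIT

Corrected query:
SELECT * FROM movies ORDER BY rating DESC LIMIT 3

Result:
id | title        | genre | rating | year
---+--------------+-------+--------+-----
7  | Whiplash     | Drama | 9.1    | 1975
1  | Titanic      | Drama | 9      | 2017
5  | Forrest Gump | Drama | 7.6    | 1980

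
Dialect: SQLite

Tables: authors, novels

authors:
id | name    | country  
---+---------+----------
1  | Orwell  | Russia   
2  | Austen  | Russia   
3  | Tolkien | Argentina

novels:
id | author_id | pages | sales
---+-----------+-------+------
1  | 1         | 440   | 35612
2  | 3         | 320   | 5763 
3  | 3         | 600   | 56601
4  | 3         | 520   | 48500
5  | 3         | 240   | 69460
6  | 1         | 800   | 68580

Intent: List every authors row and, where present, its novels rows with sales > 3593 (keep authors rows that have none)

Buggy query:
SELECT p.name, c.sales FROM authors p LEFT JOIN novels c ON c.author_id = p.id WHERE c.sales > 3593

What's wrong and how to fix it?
Bug: Filtering c.sales in WHERE discards the NULL rows produced by LEFT JOIN, turning it into an inner join

Fix: Move the right-table condition into the ON clause so unmatched parents are kept

Corrected query:
SELECT p.name, c.sales FROM authors p LEFT JOIN novels c ON c.author_id = p.id AND c.sales > 3593

Result:
name    | sales
--------+------
Orwell  | 35612
Orwell  | 68580
Austen  | NULL 
Tolkien | 5763 
Tolkien | 48500
Tolkien | 56601
Tolkien | 69460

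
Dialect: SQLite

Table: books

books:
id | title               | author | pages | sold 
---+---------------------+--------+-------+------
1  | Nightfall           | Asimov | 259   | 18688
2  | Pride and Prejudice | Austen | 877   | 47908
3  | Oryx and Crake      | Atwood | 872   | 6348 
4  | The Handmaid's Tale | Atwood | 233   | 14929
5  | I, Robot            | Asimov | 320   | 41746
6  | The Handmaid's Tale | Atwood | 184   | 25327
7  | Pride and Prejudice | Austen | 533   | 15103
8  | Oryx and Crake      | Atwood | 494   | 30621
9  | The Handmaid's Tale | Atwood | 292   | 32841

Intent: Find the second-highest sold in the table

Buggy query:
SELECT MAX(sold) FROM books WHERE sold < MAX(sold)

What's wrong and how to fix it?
Bug: MAX(sold) on the right of the comparison is an aggregate-in-WHERE error

Fix: Put the inner MAX in a scalar subquery

Corrected query:
SELECT MAX(sold) FROM books WHERE sold < (SELECT MAX(sold) FROM books)

Result:
MAX(sold)
---------
41746    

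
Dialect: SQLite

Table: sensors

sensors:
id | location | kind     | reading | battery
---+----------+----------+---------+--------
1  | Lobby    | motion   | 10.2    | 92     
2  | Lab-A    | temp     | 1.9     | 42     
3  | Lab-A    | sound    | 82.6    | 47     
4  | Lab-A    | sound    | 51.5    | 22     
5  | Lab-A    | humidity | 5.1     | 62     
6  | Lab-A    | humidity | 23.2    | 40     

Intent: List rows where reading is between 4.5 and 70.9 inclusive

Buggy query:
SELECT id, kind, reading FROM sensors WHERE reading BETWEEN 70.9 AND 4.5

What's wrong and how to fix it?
Bug: The bounds are reversed; BETWEEN a AND b requires a <= b to match anything

Fix: Swap the bounds so the smaller value comes first

Corrected query:
SELECT id, kind, reading FROM sensors WHERE reading BETWEEN 4.5 AND 70.9

Result:
id | kind     | reading
---+----------+--------
1  | motion   | 10.2   
4  | sound    | 51.5   
5  | humidity | 5.1    
6  | humidity | 23.2   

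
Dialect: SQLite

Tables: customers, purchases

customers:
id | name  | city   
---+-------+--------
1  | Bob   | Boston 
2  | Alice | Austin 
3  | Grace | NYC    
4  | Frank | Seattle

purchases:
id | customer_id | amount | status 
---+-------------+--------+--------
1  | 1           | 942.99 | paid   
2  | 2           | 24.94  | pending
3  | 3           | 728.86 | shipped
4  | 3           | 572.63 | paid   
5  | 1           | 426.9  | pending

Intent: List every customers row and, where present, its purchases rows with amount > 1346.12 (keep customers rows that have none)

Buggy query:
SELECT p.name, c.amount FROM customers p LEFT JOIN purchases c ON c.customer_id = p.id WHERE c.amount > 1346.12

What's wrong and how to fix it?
Bug: A WHERE condition on the right-hand table after LEFT JOIN drops unmatched parents

Fix: Move the right-table condition into the ON clause so unmatched parents are kept

Corrected query:
SELECT p.name, c.amount FROM customers p LEFT JOIN purchases c ON c.customer_id = p.id AND c.amount > 1346.12

Result:
name  | amount
------+-------
Bob   | NULL  
Alice | NULL  
Grace | NULL  
Frank | NULL  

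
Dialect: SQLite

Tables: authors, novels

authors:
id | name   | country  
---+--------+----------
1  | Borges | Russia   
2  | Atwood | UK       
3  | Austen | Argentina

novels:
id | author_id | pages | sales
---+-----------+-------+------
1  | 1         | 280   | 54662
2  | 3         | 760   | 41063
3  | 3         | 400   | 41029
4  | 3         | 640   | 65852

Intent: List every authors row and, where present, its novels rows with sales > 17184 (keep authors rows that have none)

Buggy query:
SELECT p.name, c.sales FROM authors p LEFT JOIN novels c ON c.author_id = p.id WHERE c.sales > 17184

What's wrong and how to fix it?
Bug: Filtering c.sales in WHERE discards the NULL rows produced by LEFT JOIN, turning it into an inner join

Fix: Put 'c.sales > 17184' in the JOIN's ON clause instead of WHERE

Corrected query:
SELECT p.name, c.sales FROM authors p LEFT JOIN novels c ON c.author_id = p.id AND c.sales > 17184

Result:
name   | sales
-------+------
Borges | 54662
Atwood | NULL 
Austen | 41029
Austen | 41063
Austen | 65852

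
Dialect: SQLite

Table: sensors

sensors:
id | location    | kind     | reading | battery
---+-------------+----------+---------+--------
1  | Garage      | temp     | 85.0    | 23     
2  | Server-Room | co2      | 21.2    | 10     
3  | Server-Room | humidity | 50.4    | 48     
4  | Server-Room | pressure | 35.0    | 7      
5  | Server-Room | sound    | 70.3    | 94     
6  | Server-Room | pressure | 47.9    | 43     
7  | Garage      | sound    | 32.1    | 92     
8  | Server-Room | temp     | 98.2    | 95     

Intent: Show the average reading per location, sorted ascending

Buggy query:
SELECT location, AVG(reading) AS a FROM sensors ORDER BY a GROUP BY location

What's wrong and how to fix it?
Bug: ORDER BY appears before GROUP BY; SQL clause order requires GROUP BY first

Fix: Reorder: SELECT … FROM … GROUP BY … ORDER BY …

Corrected query:
SELECT location, AVG(reading) AS a FROM sensors GROUP BY location ORDER BY a

Result:
location    | a        
------------+----------
Server-Room | 53.833333
Garage      | 58.55    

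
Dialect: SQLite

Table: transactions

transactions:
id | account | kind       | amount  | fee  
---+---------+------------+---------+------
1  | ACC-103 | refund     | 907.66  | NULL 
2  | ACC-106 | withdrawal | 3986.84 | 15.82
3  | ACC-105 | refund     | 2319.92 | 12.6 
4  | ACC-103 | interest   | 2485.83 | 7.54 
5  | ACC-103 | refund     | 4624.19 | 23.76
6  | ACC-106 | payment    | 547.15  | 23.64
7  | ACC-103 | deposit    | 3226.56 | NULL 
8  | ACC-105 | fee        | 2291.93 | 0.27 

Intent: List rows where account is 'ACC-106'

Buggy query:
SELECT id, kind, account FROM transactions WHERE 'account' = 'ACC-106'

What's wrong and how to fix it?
Bug: Single quotes denote string literals in SQL; the column name is being compared as a constant string

Fix: Reference the column as account without single quotes

Corrected query:
SELECT id, kind, account FROM transactions WHERE account = 'ACC-106'

Result:
id | kind       | account
---+------------+--------
2  | withdrawal | ACC-106
6  | payment    | ACC-106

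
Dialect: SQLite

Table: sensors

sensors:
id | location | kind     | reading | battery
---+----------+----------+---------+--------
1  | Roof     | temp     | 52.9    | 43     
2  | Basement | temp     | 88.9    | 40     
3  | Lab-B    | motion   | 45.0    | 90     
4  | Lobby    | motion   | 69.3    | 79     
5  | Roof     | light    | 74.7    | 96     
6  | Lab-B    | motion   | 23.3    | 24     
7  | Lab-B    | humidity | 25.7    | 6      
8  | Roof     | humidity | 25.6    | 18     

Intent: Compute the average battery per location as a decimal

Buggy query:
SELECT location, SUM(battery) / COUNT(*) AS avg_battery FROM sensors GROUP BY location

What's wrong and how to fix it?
Bug: Both operands are integers, so '/' performs integer division and truncates

Fix: Cast one side to REAL so the division keeps the fractional part

Corrected query:
SELECT location, SUM(battery) * 1.0 / COUNT(*) AS avg_battery FROM sensors GROUP BY location

Result:
location | avg_battery
---------+------------
Basement | 40         
Lab-B    | 40         
Lobby    | 79         
Roof     | 52.333333  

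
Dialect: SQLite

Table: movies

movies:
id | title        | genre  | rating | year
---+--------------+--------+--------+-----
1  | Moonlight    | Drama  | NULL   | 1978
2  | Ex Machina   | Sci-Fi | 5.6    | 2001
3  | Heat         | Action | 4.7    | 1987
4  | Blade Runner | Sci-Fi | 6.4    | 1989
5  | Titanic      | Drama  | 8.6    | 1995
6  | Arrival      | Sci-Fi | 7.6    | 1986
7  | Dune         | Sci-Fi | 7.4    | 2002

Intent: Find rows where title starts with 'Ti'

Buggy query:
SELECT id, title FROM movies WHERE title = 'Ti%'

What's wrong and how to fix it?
Bug: '=' compares the literal string including the % character; pattern matching needs LIKE

Fix: Use LIKE for wildcard pattern matching

Corrected query:
SELECT id, title FROM movies WHERE title LIKE 'Ti%'

Result:
id | title  
---+--------
5  | Titanic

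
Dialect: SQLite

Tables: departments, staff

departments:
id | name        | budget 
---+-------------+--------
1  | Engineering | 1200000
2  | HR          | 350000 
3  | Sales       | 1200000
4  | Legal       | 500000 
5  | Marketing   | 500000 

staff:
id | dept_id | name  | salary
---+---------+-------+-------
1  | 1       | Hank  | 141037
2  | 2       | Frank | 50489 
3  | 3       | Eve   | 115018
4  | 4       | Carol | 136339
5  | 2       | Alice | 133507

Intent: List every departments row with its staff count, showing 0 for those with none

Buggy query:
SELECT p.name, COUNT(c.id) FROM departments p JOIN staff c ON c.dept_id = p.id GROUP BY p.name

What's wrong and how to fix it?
Bug: INNER JOIN drops departments rows that have no matching staff rows

Fix: Switch to LEFT JOIN to retain unmatched parent rows

Corrected query:
SELECT p.name, COUNT(c.id) FROM departments p LEFT JOIN staff c ON c.dept_id = p.id GROUP BY p.name

Result:
name        | COUNT(c.id)
------------+------------
Engineering | 1          
HR          | 2          
Legal       | 1          
Marketing   | 0          
Sales       | 1          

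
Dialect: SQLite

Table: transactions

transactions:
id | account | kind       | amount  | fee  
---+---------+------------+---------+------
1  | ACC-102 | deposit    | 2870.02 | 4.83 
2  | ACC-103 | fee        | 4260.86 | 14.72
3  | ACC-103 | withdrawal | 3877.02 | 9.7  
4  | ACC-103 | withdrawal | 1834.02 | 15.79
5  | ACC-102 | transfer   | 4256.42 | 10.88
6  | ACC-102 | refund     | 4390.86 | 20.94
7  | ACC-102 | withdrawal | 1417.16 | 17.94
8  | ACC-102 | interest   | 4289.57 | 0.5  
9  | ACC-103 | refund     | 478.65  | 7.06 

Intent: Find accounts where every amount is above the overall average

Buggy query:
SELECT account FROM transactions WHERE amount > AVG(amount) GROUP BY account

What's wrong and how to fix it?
Bug: WHERE evaluates per row before aggregation, so AVG() is unavailable

Fix: Compute the overall average in a scalar subquery and compare each group's MIN against it in HAVING

Corrected query:
SELECT account FROM transactions GROUP BY account HAVING MIN(amount) > (SELECT AVG(amount) FROM transactions)

Result:
(no rows)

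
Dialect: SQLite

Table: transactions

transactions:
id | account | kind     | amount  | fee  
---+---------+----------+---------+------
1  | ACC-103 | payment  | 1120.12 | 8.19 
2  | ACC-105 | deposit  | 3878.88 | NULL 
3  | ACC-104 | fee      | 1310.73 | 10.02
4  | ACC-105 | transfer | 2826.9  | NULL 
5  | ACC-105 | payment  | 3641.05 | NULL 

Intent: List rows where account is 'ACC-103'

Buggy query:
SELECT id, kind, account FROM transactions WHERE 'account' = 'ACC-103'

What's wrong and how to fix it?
Bug: 'account' in single quotes is a string literal, not the column; the comparison is literal-vs-literal and never true

Fix: Remove the quotes around the column name (or use double quotes for an identifier)

Corrected query:
SELECT id, kind, account FROM transactions WHERE account = 'ACC-103'

Result:
id | kind    | account
---+---------+--------
1  | payment | ACC-103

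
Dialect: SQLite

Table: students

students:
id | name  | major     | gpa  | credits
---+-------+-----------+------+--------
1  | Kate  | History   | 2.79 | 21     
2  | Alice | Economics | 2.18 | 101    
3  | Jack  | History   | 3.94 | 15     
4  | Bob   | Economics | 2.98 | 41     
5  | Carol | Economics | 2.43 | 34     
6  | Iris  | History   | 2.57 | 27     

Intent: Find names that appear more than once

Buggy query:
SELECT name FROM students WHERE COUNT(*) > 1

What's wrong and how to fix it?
Bug: COUNT(*) is an aggregate and cannot be used in WHERE

Fix: GROUP BY name, then filter groups with HAVING COUNT(*) > 1

Corrected query:
SELECT name FROM students GROUP BY name HAVING COUNT(*) > 1

Result:
(no rows)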